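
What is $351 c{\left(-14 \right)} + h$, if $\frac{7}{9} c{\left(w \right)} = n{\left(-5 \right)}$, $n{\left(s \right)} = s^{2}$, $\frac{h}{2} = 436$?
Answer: $\frac{85079}{7} \approx 12154.0$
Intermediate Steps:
$h = 872$ ($h = 2 \cdot 436 = 872$)
$c{\left(w \right)} = \frac{225}{7}$ ($c{\left(w \right)} = \frac{9 \left(-5\right)^{2}}{7} = \frac{9}{7} \cdot 25 = \frac{225}{7}$)
$351 c{\left(-14 \right)} + h = 351 \cdot \frac{225}{7} + 872 = \frac{78975}{7} + 872 = \frac{85079}{7}$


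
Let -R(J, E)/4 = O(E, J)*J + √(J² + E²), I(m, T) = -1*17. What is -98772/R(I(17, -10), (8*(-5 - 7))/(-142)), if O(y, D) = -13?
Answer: 9169836091/81582776 - 584401*√1459153/81582776 ≈ 103.75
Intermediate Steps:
I(m, T) = -17
R(J, E) = -4*√(E² + J²) + 52*J (R(J, E) = -4*(-13*J + √(J² + E²)) = -4*(-13*J + √(E² + J²)) = -4*(√(E² + J²) - 13*J) = -4*√(E² + J²) + 52*J)
-98772/R(I(17, -10), (8*(-5 - 7))/(-142)) = -98772/(-4*√(((8*(-5 - 7))/(-142))² + (-17)²) + 52*(-17)) = -98772/(-4*√(((8*(-12))*(-1/142))² + 289) - 884) = -98772/(-4*√((-96*(-1/142))² + 289) - 884) = -98772/(-4*√((48/71)² + 289) - 884) = -98772/(-4*√(2304/5041 + 289) - 884) = -98772/(-4*√1459153/71 - 884) = -98772/(-884 - 4*√1459153/71)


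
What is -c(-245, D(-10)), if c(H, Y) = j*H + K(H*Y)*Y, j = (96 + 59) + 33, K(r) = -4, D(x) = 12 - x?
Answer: 46148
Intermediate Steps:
j = 188 (j = 155 + 33 = 188)
c(H, Y) = -4*Y + 188*H (c(H, Y) = 188*H - 4*Y = -4*Y + 188*H)
-c(-245, D(-10)) = -(-4*(12 - 1*(-10)) + 188*(-245)) = -(-4*(12 + 10) - 46060) = -(-4*22 - 46060) = -(-88 - 46060) = -1*(-46148) = 46148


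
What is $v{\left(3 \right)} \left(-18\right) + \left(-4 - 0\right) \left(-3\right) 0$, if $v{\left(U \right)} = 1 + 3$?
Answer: $-72$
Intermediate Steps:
$v{\left(U \right)} = 4$
$v{\left(3 \right)} \left(-18\right) + \left(-4 - 0\right) \left(-3\right) 0 = 4 \left(-18\right) + \left(-4 - 0\right) \left(-3\right) 0 = -72 + \left(-4 + 0\right) \left(-3\right) 0 = -72 + \left(-4\right) \left(-3\right) 0 = -72 + 12 \cdot 0 = -72 + 0 = -72$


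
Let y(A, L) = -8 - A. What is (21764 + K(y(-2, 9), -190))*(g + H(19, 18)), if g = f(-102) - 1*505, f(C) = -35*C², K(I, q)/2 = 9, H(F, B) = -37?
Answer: -7943503324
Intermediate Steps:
K(I, q) = 18 (K(I, q) = 2*9 = 18)
g = -364645 (g = -35*(-102)² - 1*505 = -35*10404 - 505 = -364140 - 505 = -364645)
(21764 + K(y(-2, 9), -190))*(g + H(19, 18)) = (21764 + 18)*(-364645 - 37) = 21782*(-364682) = -7943503324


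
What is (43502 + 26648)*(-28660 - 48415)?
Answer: -5406811250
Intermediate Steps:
(43502 + 26648)*(-28660 - 48415) = 70150*(-77075) = -5406811250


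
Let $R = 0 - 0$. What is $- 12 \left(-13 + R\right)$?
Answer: $156$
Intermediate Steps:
$R = 0$ ($R = 0 + 0 = 0$)
$- 12 \left(-13 + R\right) = - 12 \left(-13 + 0\right) = \left(-12\right) \left(-13\right) = 156$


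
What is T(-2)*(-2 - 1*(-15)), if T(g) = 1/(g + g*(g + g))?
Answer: 13/6 ≈ 2.1667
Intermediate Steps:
T(g) = 1/(g + 2*g²) (T(g) = 1/(g + g*(2*g)) = 1/(g + 2*g²))
T(-2)*(-2 - 1*(-15)) = (1/((-2)*(1 + 2*(-2))))*(-2 - 1*(-15)) = (-1/(2*(1 - 4)))*(-2 + 15) = -½/(-3)*13 = -½*(-⅓)*13 = (⅙)*13 = 13/6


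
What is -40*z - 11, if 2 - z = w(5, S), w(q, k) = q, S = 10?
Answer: 109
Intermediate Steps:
z = -3 (z = 2 - 1*5 = 2 - 5 = -3)
-40*z - 11 = -40*(-3) - 11 = 120 - 11 = 109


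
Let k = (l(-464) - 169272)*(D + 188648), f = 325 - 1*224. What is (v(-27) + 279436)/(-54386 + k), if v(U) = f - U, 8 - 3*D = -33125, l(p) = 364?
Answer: -419346/50594530537 ≈ -8.2884e-6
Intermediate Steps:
D = 33133/3 (D = 8/3 - ⅓*(-33125) = 8/3 + 33125/3 = 33133/3 ≈ 11044.)
f = 101 (f = 325 - 224 = 101)
v(U) = 101 - U
k = -101188897916/3 (k = (364 - 169272)*(33133/3 + 188648) = -168908*599077/3 = -101188897916/3 ≈ -3.3730e+10)
(v(-27) + 279436)/(-54386 + k) = ((101 - 1*(-27)) + 279436)/(-54386 - 101188897916/3) = ((101 + 27) + 279436)/(-101189061074/3) = (128 + 279436)*(-3/101189061074) = 279564*(-3/101189061074) = -419346/50594530537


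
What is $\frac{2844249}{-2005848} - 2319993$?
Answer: $- \frac{1551185387771}{668616} \approx -2.32 \cdot 10^{6}$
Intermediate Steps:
$\frac{2844249}{-2005848} - 2319993 = 2844249 \left(- \frac{1}{2005848}\right) - 2319993 = - \frac{948083}{668616} - 2319993 = - \frac{1551185387771}{668616}$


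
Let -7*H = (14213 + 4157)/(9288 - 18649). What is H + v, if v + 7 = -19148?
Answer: -114104665/5957 ≈ -19155.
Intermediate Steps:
H = 1670/5957 (H = -(14213 + 4157)/(7*(9288 - 18649)) = -18370/(7*(-9361)) = -18370*(-1)/(7*9361) = -1/7*(-1670/851) = 1670/5957 ≈ 0.28034)
v = -19155 (v = -7 - 19148 = -19155)
H + v = 1670/5957 - 19155 = -114104665/5957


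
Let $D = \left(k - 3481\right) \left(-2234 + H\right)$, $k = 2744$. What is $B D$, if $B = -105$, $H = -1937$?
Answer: $-322772835$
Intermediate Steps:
$D = 3074027$ ($D = \left(2744 - 3481\right) \left(-2234 - 1937\right) = \left(-737\right) \left(-4171\right) = 3074027$)
$B D = \left(-105\right) 3074027 = -322772835$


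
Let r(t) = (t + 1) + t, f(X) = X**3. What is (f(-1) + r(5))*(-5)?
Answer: -50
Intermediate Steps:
r(t) = 1 + 2*t (r(t) = (1 + t) + t = 1 + 2*t)
(f(-1) + r(5))*(-5) = ((-1)**3 + (1 + 2*5))*(-5) = (-1 + (1 + 10))*(-5) = (-1 + 11)*(-5) = 10*(-5) = -50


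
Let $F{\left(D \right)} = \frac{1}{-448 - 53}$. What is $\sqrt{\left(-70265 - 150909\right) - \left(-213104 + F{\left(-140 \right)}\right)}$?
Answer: $\frac{i \sqrt{2025577569}}{501} \approx 89.833 i$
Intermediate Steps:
$F{\left(D \right)} = - \frac{1}{501}$ ($F{\left(D \right)} = \frac{1}{-501} = - \frac{1}{501}$)
$\sqrt{\left(-70265 - 150909\right) - \left(-213104 + F{\left(-140 \right)}\right)} = \sqrt{\left(-70265 - 150909\right) + \left(213104 - - \frac{1}{501}\right)} = \sqrt{\left(-70265 - 150909\right) + \left(213104 + \frac{1}{501}\right)} = \sqrt{-221174 + \frac{106765105}{501}} = \sqrt{- \frac{4043069}{501}} = \frac{i \sqrt{2025577569}}{501}$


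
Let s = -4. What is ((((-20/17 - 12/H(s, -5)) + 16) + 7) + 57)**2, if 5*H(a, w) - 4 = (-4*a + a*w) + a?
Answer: 15484225/2601 ≈ 5953.2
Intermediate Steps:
H(a, w) = 4/5 - 3*a/5 + a*w/5 (H(a, w) = 4/5 + ((-4*a + a*w) + a)/5 = 4/5 + (-3*a + a*w)/5 = 4/5 + (-3*a/5 + a*w/5) = 4/5 - 3*a/5 + a*w/5)
((((-20/17 - 12/H(s, -5)) + 16) + 7) + 57)**2 = ((((-20/17 - 12/(4/5 - 3/5*(-4) + (1/5)*(-4)*(-5))) + 16) + 7) + 57)**2 = ((((-20*1/17 - 12/(4/5 + 12/5 + 4)) + 16) + 7) + 57)**2 = ((((-20/17 - 12/36/5) + 16) + 7) + 57)**2 = ((((-20/17 - 12*5/36) + 16) + 7) + 57)**2 = ((((-20/17 - 5/3) + 16) + 7) + 57)**2 = (((-145/51 + 16) + 7) + 57)**2 = ((671/51 + 7) + 57)**2 = (1028/51 + 57)**2 = (3935/51)**2 = 15484225/2601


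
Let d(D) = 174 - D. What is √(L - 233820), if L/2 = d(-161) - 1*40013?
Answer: 2*I*√78294 ≈ 559.62*I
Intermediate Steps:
L = -79356 (L = 2*((174 - 1*(-161)) - 1*40013) = 2*((174 + 161) - 40013) = 2*(335 - 40013) = 2*(-39678) = -79356)
√(L - 233820) = √(-79356 - 233820) = √(-313176) = 2*I*√78294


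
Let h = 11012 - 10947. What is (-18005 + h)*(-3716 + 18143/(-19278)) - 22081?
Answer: 214178074837/3213 ≈ 6.6660e+7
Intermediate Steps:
h = 65
(-18005 + h)*(-3716 + 18143/(-19278)) - 22081 = (-18005 + 65)*(-3716 + 18143/(-19278)) - 22081 = -17940*(-3716 + 18143*(-1/19278)) - 22081 = -17940*(-3716 - 18143/19278) - 22081 = -17940*(-71655191/19278) - 22081 = 214249021090/3213 - 22081 = 214178074837/3213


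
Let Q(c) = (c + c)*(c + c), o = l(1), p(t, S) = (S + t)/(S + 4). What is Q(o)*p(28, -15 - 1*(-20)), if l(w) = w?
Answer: 44/3 ≈ 14.667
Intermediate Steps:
p(t, S) = (S + t)/(4 + S)
o = 1
Q(c) = 4*c² (Q(c) = (2*c)*(2*c) = 4*c²)
Q(o)*p(28, -15 - 1*(-20)) = (4*1²)*(((-15 - 1*(-20)) + 28)/(4 + (-15 - 1*(-20)))) = (4*1)*(((-15 + 20) + 28)/(4 + (-15 + 20))) = 4*((5 + 28)/(4 + 5)) = 4*(33/9) = 4*((⅑)*33) = 4*(11/3) = 44/3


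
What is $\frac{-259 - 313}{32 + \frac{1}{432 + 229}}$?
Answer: $- \frac{34372}{1923} \approx -17.874$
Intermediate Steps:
$\frac{-259 - 313}{32 + \frac{1}{432 + 229}} = - \frac{572}{32 + \frac{1}{661}} = - \frac{572}{\frac{21153}{661}} = \left(-572\right) \frac{661}{21153} = - \frac{34372}{1923}$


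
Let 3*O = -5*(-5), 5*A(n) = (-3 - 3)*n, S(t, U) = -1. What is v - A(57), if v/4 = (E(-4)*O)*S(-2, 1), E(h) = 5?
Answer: -1474/15 ≈ -98.267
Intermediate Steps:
A(n) = -6*n/5 (A(n) = ((-3 - 3)*n)/5 = (-6*n)/5 = -6*n/5)
O = 25/3 (O = (-5*(-5))/3 = (1/3)*25 = 25/3 ≈ 8.3333)
v = -500/3 (v = 4*((5*(25/3))*(-1)) = 4*((125/3)*(-1)) = 4*(-125/3) = -500/3 ≈ -166.67)
v - A(57) = -500/3 - (-6)*57/5 = -500/3 - 1*(-342/5) = -500/3 + 342/5 = -1474/15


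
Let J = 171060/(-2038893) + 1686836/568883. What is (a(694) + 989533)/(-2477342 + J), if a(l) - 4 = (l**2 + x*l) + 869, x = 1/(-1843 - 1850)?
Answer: -1050910167727373192638/1768605244374879609915 ≈ -0.59420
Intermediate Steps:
x = -1/3693 (x = 1/(-3693) = -1/3693 ≈ -0.00027078)
a(l) = 873 + l**2 - l/3693 (a(l) = 4 + ((l**2 - l/3693) + 869) = 4 + (869 + l**2 - l/3693) = 873 + l**2 - l/3693)
J = 1113988328856/386630522173 (J = 171060*(-1/2038893) + 1686836*(1/568883) = -57020/679631 + 1686836/568883 = 1113988328856/386630522173 ≈ 2.8813)
(a(694) + 989533)/(-2477342 + J) = ((873 + 694**2 - 1/3693*694) + 989533)/(-2477342 + 1113988328856/386630522173) = ((873 + 481636 - 694/3693) + 989533)/(-957814917072775310/386630522173) = (1781905043/3693 + 989533)*(-386630522173/957814917072775310) = (5436250412/3693)*(-386630522173/957814917072775310) = -1050910167727373192638/1768605244374879609915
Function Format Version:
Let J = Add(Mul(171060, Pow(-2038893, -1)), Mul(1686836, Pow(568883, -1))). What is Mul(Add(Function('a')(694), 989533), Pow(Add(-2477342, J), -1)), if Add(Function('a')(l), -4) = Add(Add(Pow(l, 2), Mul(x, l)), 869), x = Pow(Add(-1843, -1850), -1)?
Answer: Rational(-1050910167727373192638, 1768605244374879609915) ≈ -0.59420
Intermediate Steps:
x = Rational(-1, 3693) (x = Pow(-3693, -1) = Rational(-1, 3693) ≈ -0.00027078)
Function('a')(l) = Add(873, Pow(l, 2), Mul(Rational(-1, 3693), l)) (Function('a')(l) = Add(4, Add(Add(Pow(l, 2), Mul(Rational(-1, 3693), l)), 869)) = Add(4, Add(869, Pow(l, 2), Mul(Rational(-1, 3693), l))) = Add(873, Pow(l, 2), Mul(Rational(-1, 3693), l)))
J = Rational(1113988328856, 386630522173) (J = Add(Mul(171060, Rational(-1, 2038893)), Mul(1686836, Rational(1, 568883))) = Add(Rational(-57020, 679631), Rational(1686836, 568883)) = Rational(1113988328856, 386630522173) ≈ 2.8813)
Mul(Add(Function('a')(694), 989533), Pow(Add(-2477342, J), -1)) = Mul(Add(Add(873, Pow(694, 2), Mul(Rational(-1, 3693), 694)), 989533), Pow(Add(-2477342, Rational(1113988328856, 386630522173)), -1)) = Mul(Add(Add(873, 481636, Rational(-694, 3693)), 989533), Pow(Rational(-957814917072775310, 386630522173), -1)) = Mul(Add(Rational(1781905043, 3693), 989533), Rational(-386630522173, 957814917072775310)) = Mul(Rational(5436250412, 3693), Rational(-386630522173, 957814917072775310)) = Rational(-1050910167727373192638, 1768605244374879609915)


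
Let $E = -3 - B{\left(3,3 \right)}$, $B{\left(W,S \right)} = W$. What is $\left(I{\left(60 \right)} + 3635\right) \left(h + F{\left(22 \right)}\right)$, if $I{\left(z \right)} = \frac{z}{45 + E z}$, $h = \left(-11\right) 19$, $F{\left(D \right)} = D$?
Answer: $- \frac{14273897}{21} \approx -6.7971 \cdot 10^{5}$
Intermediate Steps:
$h = -209$
$E = -6$ ($E = -3 - 3 = -6$)
$I{\left(z \right)} = \frac{z}{45 - 6 z}$
$\left(I{\left(60 \right)} + 3635\right) \left(h + F{\left(22 \right)}\right) = \left(\left(-1\right) 60 \frac{1}{-45 + 6 \cdot 60} + 3635\right) \left(-209 + 22\right) = \left(\left(-1\right) 60 \frac{1}{-45 + 360} + 3635\right) \left(-187\right) = \left(\left(-1\right) 60 \cdot \frac{1}{315} + 3635\right) \left(-187\right) = \left(- \frac{4}{21} + 3635\right) \left(-187\right) = \frac{76331}{21} \left(-187\right) = - \frac{14273897}{21}$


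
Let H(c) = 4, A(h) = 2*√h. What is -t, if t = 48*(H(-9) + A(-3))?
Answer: -192 - 96*I*√3 ≈ -192.0 - 166.28*I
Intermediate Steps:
t = 192 + 96*I*√3 (t = 48*(4 + 2*√(-3)) = 48*(4 + 2*(I*√3)) = 48*(4 + 2*I*√3) = 192 + 96*I*√3 ≈ 192.0 + 166.28*I)
-t = -(192 + 96*I*√3) = -192 - 96*I*√3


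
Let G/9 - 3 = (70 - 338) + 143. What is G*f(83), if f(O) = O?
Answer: -91134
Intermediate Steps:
G = -1098 (G = 27 + 9*((70 - 338) + 143) = 27 + 9*(-268 + 143) = 27 + 9*(-125) = 27 - 1125 = -1098)
G*f(83) = -1098*83 = -91134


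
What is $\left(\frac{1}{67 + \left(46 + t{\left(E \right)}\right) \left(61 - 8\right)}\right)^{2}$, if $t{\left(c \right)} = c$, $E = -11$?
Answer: $\frac{1}{3694084} \approx 2.707 \cdot 10^{-7}$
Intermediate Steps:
$\left(\frac{1}{67 + \left(46 + t{\left(E \right)}\right) \left(61 - 8\right)}\right)^{2} = \left(\frac{1}{67 + \left(46 - 11\right) \left(61 - 8\right)}\right)^{2} = \left(\frac{1}{67 + 35 \cdot 53}\right)^{2} = \left(\frac{1}{67 + 1855}\right)^{2} = \left(\frac{1}{1922}\right)^{2} = \frac{1}{3694084}$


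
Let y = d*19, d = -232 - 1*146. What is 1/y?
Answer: -1/7182 ≈ -0.00013924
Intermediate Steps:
d = -378 (d = -232 - 146 = -378)
y = -7182 (y = -378*19 = -7182)
1/y = 1/(-7182) = -1/7182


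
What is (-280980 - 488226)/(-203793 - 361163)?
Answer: 384603/282478 ≈ 1.3615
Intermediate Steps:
(-280980 - 488226)/(-203793 - 361163) = -769206/(-564956) = -769206*(-1/564956) = 384603/282478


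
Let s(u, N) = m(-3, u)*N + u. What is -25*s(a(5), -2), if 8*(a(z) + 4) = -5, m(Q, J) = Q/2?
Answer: 325/8 ≈ 40.625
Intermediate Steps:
m(Q, J) = Q/2 (m(Q, J) = Q*(1/2) = Q/2)
a(z) = -37/8 (a(z) = -4 + (1/8)*(-5) = -4 - 5/8 = -37/8)
s(u, N) = u - 3*N/2 (s(u, N) = ((1/2)*(-3))*N + u = -3*N/2 + u = u - 3*N/2)
-25*s(a(5), -2) = -25*(-37/8 - 3/2*(-2)) = -25*(-37/8 + 3) = -25*(-13/8) = 325/8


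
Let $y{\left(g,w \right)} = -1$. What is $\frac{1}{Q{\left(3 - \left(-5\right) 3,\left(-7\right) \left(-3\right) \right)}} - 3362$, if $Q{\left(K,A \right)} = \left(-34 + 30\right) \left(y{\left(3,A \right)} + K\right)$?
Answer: $- \frac{228617}{68} \approx -3362.0$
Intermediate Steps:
$Q{\left(K,A \right)} = 4 - 4 K$ ($Q{\left(K,A \right)} = \left(-34 + 30\right) \left(-1 + K\right) = - 4 \left(-1 + K\right) = 4 - 4 K$)
$\frac{1}{Q{\left(3 - \left(-5\right) 3,\left(-7\right) \left(-3\right) \right)}} - 3362 = \frac{1}{4 - 4 \left(3 - \left(-5\right) 3\right)} - 3362 = \frac{1}{4 - 4 \left(3 - -15\right)} - 3362 = \frac{1}{4 - 4 \left(3 + 15\right)} - 3362 = \frac{1}{4 - 72} - 3362 = \frac{1}{-68} - 3362 = - \frac{1}{68} - 3362 = - \frac{228617}{68}$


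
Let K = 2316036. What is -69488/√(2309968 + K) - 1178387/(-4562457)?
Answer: 1178387/4562457 - 34744*√1156501/1156501 ≈ -32.049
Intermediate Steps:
-69488/√(2309968 + K) - 1178387/(-4562457) = -69488/√(2309968 + 2316036) - 1178387/(-4562457) = -69488*√1156501/2313002 - 1178387*(-1/4562457) = -69488*√1156501/2313002 + 1178387/4562457 = -34744*√1156501/1156501 + 1178387/4562457 = 1178387/4562457 - 34744*√1156501/1156501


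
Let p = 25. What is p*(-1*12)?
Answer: -300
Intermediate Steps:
p*(-1*12) = 25*(-1*12) = 25*(-12) = -300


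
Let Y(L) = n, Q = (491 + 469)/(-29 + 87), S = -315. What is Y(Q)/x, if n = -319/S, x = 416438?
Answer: 29/11925270 ≈ 2.4318e-6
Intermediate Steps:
n = 319/315 (n = -319/(-315) = -319*(-1/315) = 319/315 ≈ 1.0127)
Q = 480/29 (Q = 960/58 = 960*(1/58) = 480/29 ≈ 16.552)
Y(L) = 319/315
Y(Q)/x = (319/315)/416438 = (319/315)*(1/416438) = 29/11925270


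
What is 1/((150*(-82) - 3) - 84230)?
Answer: -1/96533 ≈ -1.0359e-5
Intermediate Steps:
1/((150*(-82) - 3) - 84230) = 1/((-12300 - 3) - 84230) = 1/(-12303 - 84230) = 1/(-96533) = -1/96533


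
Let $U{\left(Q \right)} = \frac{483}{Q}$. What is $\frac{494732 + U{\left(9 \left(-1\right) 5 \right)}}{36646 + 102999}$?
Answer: $\frac{7420819}{2094675} \approx 3.5427$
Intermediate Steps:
$\frac{494732 + U{\left(9 \left(-1\right) 5 \right)}}{36646 + 102999} = \frac{494732 + \frac{483}{9 \left(-1\right) 5}}{36646 + 102999} = \frac{494732 + \frac{483}{\left(-9\right) 5}}{139645} = \left(494732 + \frac{483}{-45}\right) \frac{1}{139645} = \left(494732 + 483 \left(- \frac{1}{45}\right)\right) \frac{1}{139645} = \left(494732 - \frac{161}{15}\right) \frac{1}{139645} = \frac{7420819}{15} \cdot \frac{1}{139645} = \frac{7420819}{2094675}$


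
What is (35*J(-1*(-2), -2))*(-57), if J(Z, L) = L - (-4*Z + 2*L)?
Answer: -19950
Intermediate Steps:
J(Z, L) = -L + 4*Z (J(Z, L) = L + (-2*L + 4*Z) = -L + 4*Z)
(35*J(-1*(-2), -2))*(-57) = (35*(-1*(-2) + 4*(-1*(-2))))*(-57) = (35*(2 + 4*2))*(-57) = (35*(2 + 8))*(-57) = (35*10)*(-57) = 350*(-57) = -19950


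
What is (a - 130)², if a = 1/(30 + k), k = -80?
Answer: 42263001/2500 ≈ 16905.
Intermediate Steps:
a = -1/50 (a = 1/(30 - 80) = 1/(-50) = -1/50 ≈ -0.020000)
(a - 130)² = (-1/50 - 130)² = (-6501/50)² = 42263001/2500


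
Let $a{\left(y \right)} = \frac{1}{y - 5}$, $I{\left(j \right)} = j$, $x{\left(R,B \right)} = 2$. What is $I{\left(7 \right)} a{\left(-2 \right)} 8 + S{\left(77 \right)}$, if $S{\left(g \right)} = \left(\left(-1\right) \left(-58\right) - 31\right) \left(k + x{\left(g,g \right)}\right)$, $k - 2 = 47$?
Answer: $1369$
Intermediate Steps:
$k = 49$ ($k = 2 + 47 = 49$)
$a{\left(y \right)} = \frac{1}{-5 + y}$
$S{\left(g \right)} = 1377$ ($S{\left(g \right)} = \left(\left(-1\right) \left(-58\right) - 31\right) \left(49 + 2\right) = \left(58 - 31\right) 51 = 27 \cdot 51 = 1377$)
$I{\left(7 \right)} a{\left(-2 \right)} 8 + S{\left(77 \right)} = \frac{7}{-5 - 2} \cdot 8 + 1377 = \frac{7}{-7} \cdot 8 + 1377 = 7 \left(- \frac{1}{7}\right) 8 + 1377 = \left(-1\right) 8 + 1377 = -8 + 1377 = 1369$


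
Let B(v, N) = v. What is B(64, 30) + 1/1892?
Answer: 121089/1892 ≈ 64.000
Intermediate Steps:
B(64, 30) + 1/1892 = 64 + 1/1892 = 121089/1892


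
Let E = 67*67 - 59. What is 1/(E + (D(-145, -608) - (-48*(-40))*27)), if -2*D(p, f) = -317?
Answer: -2/94503 ≈ -2.1163e-5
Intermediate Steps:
D(p, f) = 317/2 (D(p, f) = -1/2*(-317) = 317/2)
E = 4430 (E = 4489 - 59 = 4430)
1/(E + (D(-145, -608) - (-48*(-40))*27)) = 1/(4430 + (317/2 - (-48*(-40))*27)) = 1/(4430 + (317/2 - 1920*27)) = 1/(4430 + (317/2 - 1*51840)) = 1/(4430 + (317/2 - 51840)) = 1/(4430 - 103363/2) = 1/(-94503/2) = -2/94503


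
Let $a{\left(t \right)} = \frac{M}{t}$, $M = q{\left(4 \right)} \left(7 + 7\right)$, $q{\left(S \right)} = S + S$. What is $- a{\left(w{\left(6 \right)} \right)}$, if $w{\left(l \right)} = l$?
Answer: $- \frac{56}{3} \approx -18.667$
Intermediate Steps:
$q{\left(S \right)} = 2 S$
$M = 112$ ($M = 2 \cdot 4 \left(7 + 7\right) = 8 \cdot 14 = 112$)
$a{\left(t \right)} = \frac{112}{t}$
$- a{\left(w{\left(6 \right)} \right)} = - \frac{112}{6} = \left(-1\right) \frac{56}{3} = - \frac{56}{3}$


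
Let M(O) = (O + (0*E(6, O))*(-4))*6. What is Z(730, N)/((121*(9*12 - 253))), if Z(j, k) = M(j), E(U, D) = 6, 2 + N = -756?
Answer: -876/3509 ≈ -0.24964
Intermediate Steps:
N = -758 (N = -2 - 756 = -758)
M(O) = 6*O (M(O) = (O + (0*6)*(-4))*6 = (O + 0*(-4))*6 = (O + 0)*6 = O*6 = 6*O)
Z(j, k) = 6*j
Z(730, N)/((121*(9*12 - 253))) = (6*730)/((121*(9*12 - 253))) = 4380/((121*(108 - 253))) = 4380/((121*(-145))) = 4380/(-17545) = 4380*(-1/17545) = -876/3509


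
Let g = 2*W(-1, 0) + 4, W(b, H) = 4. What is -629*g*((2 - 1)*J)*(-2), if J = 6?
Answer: 90576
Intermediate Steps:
g = 12 (g = 2*4 + 4 = 8 + 4 = 12)
-629*g*((2 - 1)*J)*(-2) = -629*12*((2 - 1)*6)*(-2) = -629*12*(1*6)*(-2) = -629*12*6*(-2) = -45288*(-2) = -629*(-144) = 90576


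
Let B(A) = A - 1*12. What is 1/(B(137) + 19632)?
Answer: 1/19757 ≈ 5.0615e-5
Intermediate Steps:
B(A) = -12 + A (B(A) = A - 12 = -12 + A)
1/(B(137) + 19632) = 1/((-12 + 137) + 19632) = 1/(125 + 19632) = 1/19757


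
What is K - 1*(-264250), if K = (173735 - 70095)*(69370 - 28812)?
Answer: 4203695370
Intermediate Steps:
K = 4203431120 (K = 103640*40558 = 4203431120)
K - 1*(-264250) = 4203431120 - 1*(-264250) = 4203431120 + 264250 = 4203695370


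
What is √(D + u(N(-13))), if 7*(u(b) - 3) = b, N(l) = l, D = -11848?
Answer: 4*I*√36281/7 ≈ 108.84*I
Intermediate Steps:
u(b) = 3 + b/7
√(D + u(N(-13))) = √(-11848 + (3 + (⅐)*(-13))) = √(-11848 + (3 - 13/7)) = √(-11848 + 8/7) = √(-82928/7) = 4*I*√36281/7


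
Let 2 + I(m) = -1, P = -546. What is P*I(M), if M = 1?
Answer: 1638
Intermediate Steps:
I(m) = -3 (I(m) = -2 - 1 = -3)
P*I(M) = -546*(-3) = 1638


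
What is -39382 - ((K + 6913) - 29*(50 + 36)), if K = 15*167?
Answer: -46306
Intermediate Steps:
K = 2505
-39382 - ((K + 6913) - 29*(50 + 36)) = -39382 - ((2505 + 6913) - 29*(50 + 36)) = -39382 - (9418 - 29*86) = -39382 - (9418 - 2494) = -39382 - 1*6924 = -39382 - 6924 = -46306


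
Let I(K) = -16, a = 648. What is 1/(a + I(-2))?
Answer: 1/632 ≈ 0.0015823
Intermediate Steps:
1/(a + I(-2)) = 1/(648 - 16) = 1/632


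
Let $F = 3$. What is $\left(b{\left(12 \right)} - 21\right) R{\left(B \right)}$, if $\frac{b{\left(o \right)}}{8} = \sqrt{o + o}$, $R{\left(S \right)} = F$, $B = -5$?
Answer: $-63 + 48 \sqrt{6} \approx 54.576$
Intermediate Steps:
$R{\left(S \right)} = 3$
$b{\left(o \right)} = 8 \sqrt{2} \sqrt{o}$ ($b{\left(o \right)} = 8 \sqrt{o + o} = 8 \sqrt{2 o} = 8 \sqrt{2} \sqrt{o}$)
$\left(b{\left(12 \right)} - 21\right) R{\left(B \right)} = \left(8 \sqrt{2} \sqrt{12} - 21\right) 3 = \left(8 \sqrt{2} \cdot 2 \sqrt{3} - 21\right) 3 = \left(16 \sqrt{6} - 21\right) 3 = \left(-21 + 16 \sqrt{6}\right) 3 = -63 + 48 \sqrt{6}$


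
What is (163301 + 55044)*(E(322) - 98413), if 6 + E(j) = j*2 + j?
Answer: -21278375285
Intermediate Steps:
E(j) = -6 + 3*j (E(j) = -6 + (j*2 + j) = -6 + (2*j + j) = -6 + 3*j)
(163301 + 55044)*(E(322) - 98413) = (163301 + 55044)*((-6 + 3*322) - 98413) = 218345*((-6 + 966) - 98413) = 218345*(960 - 98413) = 218345*(-97453) = -21278375285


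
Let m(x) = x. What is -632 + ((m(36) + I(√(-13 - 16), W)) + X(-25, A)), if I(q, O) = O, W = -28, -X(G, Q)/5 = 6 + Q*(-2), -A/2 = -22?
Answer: -214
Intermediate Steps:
A = 44 (A = -2*(-22) = 44)
X(G, Q) = -30 + 10*Q (X(G, Q) = -5*(6 + Q*(-2)) = -5*(6 - 2*Q) = -30 + 10*Q)
-632 + ((m(36) + I(√(-13 - 16), W)) + X(-25, A)) = -632 + ((36 - 28) + (-30 + 10*44)) = -632 + (8 + (-30 + 440)) = -632 + (8 + 410) = -632 + 418 = -214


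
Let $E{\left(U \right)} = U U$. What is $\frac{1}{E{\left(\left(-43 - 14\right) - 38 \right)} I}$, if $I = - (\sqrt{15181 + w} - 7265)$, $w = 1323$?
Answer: $\frac{1453}{95238516405} + \frac{2 \sqrt{4126}}{476192582025} \approx 1.5526 \cdot 10^{-8}$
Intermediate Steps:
$E{\left(U \right)} = U^{2}$
$I = 7265 - 2 \sqrt{4126}$ ($I = - (\sqrt{15181 + 1323} - 7265) = - (\sqrt{16504} - 7265) = - (2 \sqrt{4126} - 7265) = - (-7265 + 2 \sqrt{4126}) = 7265 - 2 \sqrt{4126} \approx 7136.5$)
$\frac{1}{E{\left(\left(-43 - 14\right) - 38 \right)} I} = \frac{1}{\left(\left(-43 - 14\right) - 38\right)^{2} \left(7265 - 2 \sqrt{4126}\right)} = \frac{1}{\left(-57 - 38\right)^{2} \left(7265 - 2 \sqrt{4126}\right)} = \frac{1}{\left(-95\right)^{2} \left(7265 - 2 \sqrt{4126}\right)} = \frac{1}{9025 \left(7265 - 2 \sqrt{4126}\right)}$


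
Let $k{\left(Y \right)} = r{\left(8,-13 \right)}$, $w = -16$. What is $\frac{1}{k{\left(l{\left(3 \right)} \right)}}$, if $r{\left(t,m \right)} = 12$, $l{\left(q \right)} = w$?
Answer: $\frac{1}{12} \approx 0.083333$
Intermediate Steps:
$l{\left(q \right)} = -16$
$k{\left(Y \right)} = 12$
$\frac{1}{k{\left(l{\left(3 \right)} \right)}} = \frac{1}{12}$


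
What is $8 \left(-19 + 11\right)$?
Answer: $-64$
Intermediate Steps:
$8 \left(-19 + 11\right) = 8 \left(-8\right) = -64$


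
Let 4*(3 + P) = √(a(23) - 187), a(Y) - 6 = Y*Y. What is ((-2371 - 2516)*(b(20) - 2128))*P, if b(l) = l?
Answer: -30905388 + 5150898*√87 ≈ 1.7139e+7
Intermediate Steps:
a(Y) = 6 + Y² (a(Y) = 6 + Y*Y = 6 + Y²)
P = -3 + √87/2 (P = -3 + √((6 + 23²) - 187)/4 = -3 + √((6 + 529) - 187)/4 = -3 + √(535 - 187)/4 = -3 + √348/4 = -3 + (2*√87)/4 = -3 + √87/2 ≈ 1.6637)
((-2371 - 2516)*(b(20) - 2128))*P = ((-2371 - 2516)*(20 - 2128))*(-3 + √87/2) = (-4887*(-2108))*(-3 + √87/2) = 10301796*(-3 + √87/2) = -30905388 + 5150898*√87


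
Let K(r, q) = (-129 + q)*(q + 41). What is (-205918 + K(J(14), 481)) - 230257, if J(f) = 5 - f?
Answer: -252431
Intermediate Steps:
K(r, q) = (-129 + q)*(41 + q)
(-205918 + K(J(14), 481)) - 230257 = (-205918 + (-5289 + 481² - 88*481)) - 230257 = (-205918 + (-5289 + 231361 - 42328)) - 230257 = (-205918 + 183744) - 230257 = -22174 - 230257 = -252431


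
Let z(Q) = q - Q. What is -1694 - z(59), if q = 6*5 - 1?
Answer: -1664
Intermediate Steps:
q = 29 (q = 30 - 1 = 29)
z(Q) = 29 - Q
-1694 - z(59) = -1694 - (29 - 1*59) = -1694 - (29 - 59) = -1694 - 1*(-30) = -1694 + 30 = -1664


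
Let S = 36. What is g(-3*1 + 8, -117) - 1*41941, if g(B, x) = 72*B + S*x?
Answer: -45793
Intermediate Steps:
g(B, x) = 36*x + 72*B (g(B, x) = 72*B + 36*x = 36*x + 72*B)
g(-3*1 + 8, -117) - 1*41941 = (36*(-117) + 72*(-3*1 + 8)) - 1*41941 = (-4212 + 72*(-3 + 8)) - 41941 = (-4212 + 72*5) - 41941 = (-4212 + 360) - 41941 = -3852 - 41941 = -45793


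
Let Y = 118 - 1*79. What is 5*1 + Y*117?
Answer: 4568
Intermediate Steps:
Y = 39 (Y = 118 - 79 = 39)
5*1 + Y*117 = 5*1 + 39*117 = 5 + 4563 = 4568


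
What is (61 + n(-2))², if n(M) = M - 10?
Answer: 2401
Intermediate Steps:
n(M) = -10 + M
(61 + n(-2))² = (61 + (-10 - 2))² = (61 - 12)² = 49² = 2401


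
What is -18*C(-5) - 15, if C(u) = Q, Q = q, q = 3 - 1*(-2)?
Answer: -105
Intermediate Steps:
q = 5 (q = 3 + 2 = 5)
Q = 5
C(u) = 5
-18*C(-5) - 15 = -18*5 - 15 = -90 - 15 = -105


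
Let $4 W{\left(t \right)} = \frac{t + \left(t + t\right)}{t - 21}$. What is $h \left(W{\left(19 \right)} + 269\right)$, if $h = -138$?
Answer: $- \frac{144555}{4} \approx -36139.0$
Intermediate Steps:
$W{\left(t \right)} = \frac{3 t}{4 \left(-21 + t\right)}$ ($W{\left(t \right)} = \frac{\left(t + \left(t + t\right)\right) \frac{1}{t - 21}}{4} = \frac{\left(t + 2 t\right) \frac{1}{-21 + t}}{4} = \frac{3 t \frac{1}{-21 + t}}{4} = \frac{3 t}{4 \left(-21 + t\right)}$)
$h \left(W{\left(19 \right)} + 269\right) = - 138 \left(\frac{3}{4} \cdot 19 \frac{1}{-21 + 19} + 269\right) = - 138 \left(\frac{3}{4} \cdot 19 \frac{1}{-2} + 269\right) = - 138 \left(\frac{3}{4} \cdot 19 \left(- \frac{1}{2}\right) + 269\right) = - 138 \left(- \frac{57}{8} + 269\right) = \left(-138\right) \frac{2095}{8} = - \frac{144555}{4}$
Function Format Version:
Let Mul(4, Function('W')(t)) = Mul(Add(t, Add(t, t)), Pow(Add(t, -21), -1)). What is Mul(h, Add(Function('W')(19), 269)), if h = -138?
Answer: Rational(-144555, 4) ≈ -36139.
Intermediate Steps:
Function('W')(t) = Mul(Rational(3, 4), t, Pow(Add(-21, t), -1)) (Function('W')(t) = Mul(Rational(1, 4), Mul(Add(t, Add(t, t)), Pow(Add(t, -21), -1))) = Mul(Rational(1, 4), Mul(Add(t, Mul(2, t)), Pow(Add(-21, t), -1))) = Mul(Rational(1, 4), Mul(Mul(3, t), Pow(Add(-21, t), -1))) = Mul(Rational(1, 4), Mul(3, t, Pow(Add(-21, t), -1))) = Mul(Rational(3, 4), t, Pow(Add(-21, t), -1)))
Mul(h, Add(Function('W')(19), 269)) = Mul(-138, Add(Mul(Rational(3, 4), 19, Pow(Add(-21, 19), -1)), 269)) = Mul(-138, Add(Mul(Rational(3, 4), 19, Pow(-2, -1)), 269)) = Mul(-138, Add(Mul(Rational(3, 4), 19, Rational(-1, 2)), 269)) = Mul(-138, Add(Rational(-57, 8), 269)) = Mul(-138, Rational(2095, 8)) = Rational(-144555, 4)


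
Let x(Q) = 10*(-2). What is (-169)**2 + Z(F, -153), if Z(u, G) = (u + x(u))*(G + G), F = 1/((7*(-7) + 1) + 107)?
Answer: 2045873/59 ≈ 34676.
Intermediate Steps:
x(Q) = -20
F = 1/59 (F = 1/((-49 + 1) + 107) = 1/(-48 + 107) = 1/59 ≈ 0.016949)
Z(u, G) = 2*G*(-20 + u) (Z(u, G) = (u - 20)*(G + G) = (-20 + u)*(2*G) = 2*G*(-20 + u))
(-169)**2 + Z(F, -153) = (-169)**2 + 2*(-153)*(-20 + 1/59) = 28561 + 2*(-153)*(-1179/59) = 28561 + 360774/59 = 2045873/59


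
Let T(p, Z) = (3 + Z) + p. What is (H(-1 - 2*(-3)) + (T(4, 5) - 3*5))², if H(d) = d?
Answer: 4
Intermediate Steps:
T(p, Z) = 3 + Z + p
(H(-1 - 2*(-3)) + (T(4, 5) - 3*5))² = ((-1 - 2*(-3)) + ((3 + 5 + 4) - 3*5))² = ((-1 + 6) + (12 - 15))² = (5 - 3)² = 2² = 4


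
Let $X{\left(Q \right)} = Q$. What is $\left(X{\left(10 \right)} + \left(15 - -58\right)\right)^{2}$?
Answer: $6889$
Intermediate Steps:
$\left(X{\left(10 \right)} + \left(15 - -58\right)\right)^{2} = \left(10 + \left(15 - -58\right)\right)^{2} = \left(10 + \left(15 + 58\right)\right)^{2} = \left(10 + 73\right)^{2} = 83^{2} = 6889$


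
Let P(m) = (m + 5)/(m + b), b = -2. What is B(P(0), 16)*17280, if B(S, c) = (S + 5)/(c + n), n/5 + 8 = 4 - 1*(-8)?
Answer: 1200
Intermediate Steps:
P(m) = (5 + m)/(-2 + m) (P(m) = (m + 5)/(m - 2) = (5 + m)/(-2 + m))
n = 20 (n = -40 + 5*(4 - 1*(-8)) = -40 + 5*(4 + 8) = -40 + 5*12 = -40 + 60 = 20)
B(S, c) = (5 + S)/(20 + c) (B(S, c) = (S + 5)/(c + 20) = (5 + S)/(20 + c))
B(P(0), 16)*17280 = ((5 + (5 + 0)/(-2 + 0))/(20 + 16))*17280 = ((5 + 5/(-2))/36)*17280 = ((5 - ½*5)/36)*17280 = ((5 - 5/2)/36)*17280 = ((1/36)*(5/2))*17280 = (5/72)*17280 = 1200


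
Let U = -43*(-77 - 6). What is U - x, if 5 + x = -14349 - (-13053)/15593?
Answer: 279460286/15593 ≈ 17922.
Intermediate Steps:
x = -223808869/15593 (x = -5 + (-14349 - (-13053)/15593) = -5 + (-14349 - 1*(-13053/15593)) = -5 + (-14349 + 13053/15593) = -5 - 223730904/15593 = -223808869/15593 ≈ -14353.)
U = 3569 (U = -43*(-83) = 3569)
U - x = 3569 - 1*(-223808869/15593) = 3569 + 223808869/15593 = 279460286/15593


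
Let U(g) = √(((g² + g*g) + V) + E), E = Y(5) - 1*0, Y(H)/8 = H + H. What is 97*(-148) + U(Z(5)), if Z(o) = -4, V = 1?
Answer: -14356 + √113 ≈ -14345.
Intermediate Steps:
Y(H) = 16*H (Y(H) = 8*(H + H) = 8*(2*H) = 16*H)
E = 80 (E = 16*5 - 1*0 = 80 + 0 = 80)
U(g) = √(81 + 2*g²) (U(g) = √(((g² + g*g) + 1) + 80) = √(((g² + g²) + 1) + 80) = √((2*g² + 1) + 80) = √((1 + 2*g²) + 80) = √(81 + 2*g²))
97*(-148) + U(Z(5)) = 97*(-148) + √(81 + 2*(-4)²) = -14356 + √(81 + 2*16) = -14356 + √(81 + 32) = -14356 + √113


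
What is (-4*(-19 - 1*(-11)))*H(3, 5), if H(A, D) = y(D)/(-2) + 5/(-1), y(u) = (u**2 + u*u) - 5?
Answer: -880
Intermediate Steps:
y(u) = -5 + 2*u**2 (y(u) = (u**2 + u**2) - 5 = 2*u**2 - 5 = -5 + 2*u**2)
H(A, D) = -5/2 - D**2 (H(A, D) = (-5 + 2*D**2)/(-2) + 5/(-1) = (-5 + 2*D**2)*(-1/2) + 5*(-1) = (5/2 - D**2) - 5 = -5/2 - D**2)
(-4*(-19 - 1*(-11)))*H(3, 5) = (-4*(-19 - 1*(-11)))*(-5/2 - 1*5**2) = (-4*(-19 + 11))*(-5/2 - 1*25) = (-4*(-8))*(-5/2 - 25) = 32*(-55/2) = -880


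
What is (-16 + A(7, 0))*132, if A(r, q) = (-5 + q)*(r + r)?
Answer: -11352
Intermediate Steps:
A(r, q) = 2*r*(-5 + q) (A(r, q) = (-5 + q)*(2*r) = 2*r*(-5 + q))
(-16 + A(7, 0))*132 = (-16 + 2*7*(-5 + 0))*132 = (-16 + 2*7*(-5))*132 = (-16 - 70)*132 = -86*132 = -11352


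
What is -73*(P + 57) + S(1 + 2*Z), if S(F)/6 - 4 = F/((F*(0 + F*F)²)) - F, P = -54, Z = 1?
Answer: -5749/27 ≈ -212.93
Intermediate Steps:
S(F) = 24 - 6*F + 6/F⁴ (S(F) = 24 + 6*(F/((F*(0 + F*F)²)) - F) = 24 + 6*(F/((F*(0 + F²)²)) - F) = 24 + 6*(F/((F*(F²)²)) - F) = 24 + 6*(F/((F*F⁴)) - F) = 24 + 6*(F/(F⁵) - F) = 24 + 6*(F/F⁵ - F) = 24 + 6*(F⁻⁴ - F) = 24 + (-6*F + 6/F⁴) = 24 - 6*F + 6/F⁴)
-73*(P + 57) + S(1 + 2*Z) = -73*(-54 + 57) + (24 - 6*(1 + 2*1) + 6/(1 + 2*1)⁴) = -73*3 + (24 - 6*(1 + 2) + 6/(1 + 2)⁴) = -219 + (24 - 6*3 + 6/3⁴) = -219 + (24 - 18 + 6*(1/81)) = -219 + (24 - 18 + 2/27) = -219 + 164/27 = -5749/27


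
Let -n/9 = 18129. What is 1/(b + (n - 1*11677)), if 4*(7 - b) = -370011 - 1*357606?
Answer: 4/28293 ≈ 0.00014138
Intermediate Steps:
n = -163161 (n = -9*18129 = -163161)
b = 727645/4 (b = 7 - (-370011 - 1*357606)/4 = 7 - (-370011 - 357606)/4 = 7 - ¼*(-727617) = 7 + 727617/4 = 727645/4 ≈ 1.8191e+5)
1/(b + (n - 1*11677)) = 1/(727645/4 + (-163161 - 1*11677)) = 1/(727645/4 + (-163161 - 11677)) = 1/(727645/4 - 174838) = 1/(28293/4) = 4/28293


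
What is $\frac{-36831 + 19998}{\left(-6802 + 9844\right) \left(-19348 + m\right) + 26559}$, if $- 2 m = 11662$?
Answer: $\frac{5611}{25522653} \approx 0.00021984$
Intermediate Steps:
$m = -5831$ ($m = \left(- \frac{1}{2}\right) 11662 = -5831$)
$\frac{-36831 + 19998}{\left(-6802 + 9844\right) \left(-19348 + m\right) + 26559} = \frac{-36831 + 19998}{\left(-6802 + 9844\right) \left(-19348 - 5831\right) + 26559} = - \frac{16833}{3042 \left(-25179\right) + 26559} = - \frac{16833}{-76594518 + 26559} = - \frac{16833}{-76567959} = \left(-16833\right) \left(- \frac{1}{76567959}\right) = \frac{5611}{25522653}$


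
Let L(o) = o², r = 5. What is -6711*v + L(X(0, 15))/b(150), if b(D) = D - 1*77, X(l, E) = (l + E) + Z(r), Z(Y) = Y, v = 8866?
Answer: -4343479598/73 ≈ -5.9500e+7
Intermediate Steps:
X(l, E) = 5 + E + l (X(l, E) = (l + E) + 5 = (E + l) + 5 = 5 + E + l)
b(D) = -77 + D (b(D) = D - 77 = -77 + D)
-6711*v + L(X(0, 15))/b(150) = -6711/(1/8866) + (5 + 15 + 0)²/(-77 + 150) = -6711/1/8866 + 20²/73 = -6711*8866 + 400*(1/73) = -59499726 + 400/73 = -4343479598/73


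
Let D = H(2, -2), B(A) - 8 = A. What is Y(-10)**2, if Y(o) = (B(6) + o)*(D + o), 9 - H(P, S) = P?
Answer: 144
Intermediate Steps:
H(P, S) = 9 - P
B(A) = 8 + A
D = 7 (D = 9 - 1*2 = 9 - 2 = 7)
Y(o) = (7 + o)*(14 + o) (Y(o) = ((8 + 6) + o)*(7 + o) = (14 + o)*(7 + o) = (7 + o)*(14 + o))
Y(-10)**2 = (98 + (-10)**2 + 21*(-10))**2 = (98 + 100 - 210)**2 = (-12)**2 = 144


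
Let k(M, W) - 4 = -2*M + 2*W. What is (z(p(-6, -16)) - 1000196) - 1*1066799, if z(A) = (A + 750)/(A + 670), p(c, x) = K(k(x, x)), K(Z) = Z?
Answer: -696576938/337 ≈ -2.0670e+6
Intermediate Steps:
k(M, W) = 4 - 2*M + 2*W (k(M, W) = 4 + (-2*M + 2*W) = 4 - 2*M + 2*W)
p(c, x) = 4 (p(c, x) = 4 - 2*x + 2*x = 4)
z(A) = (750 + A)/(670 + A)
(z(p(-6, -16)) - 1000196) - 1*1066799 = ((750 + 4)/(670 + 4) - 1000196) - 1*1066799 = (754/674 - 1000196) - 1066799 = ((1/674)*754 - 1000196) - 1066799 = (377/337 - 1000196) - 1066799 = -337065675/337 - 1066799 = -696576938/337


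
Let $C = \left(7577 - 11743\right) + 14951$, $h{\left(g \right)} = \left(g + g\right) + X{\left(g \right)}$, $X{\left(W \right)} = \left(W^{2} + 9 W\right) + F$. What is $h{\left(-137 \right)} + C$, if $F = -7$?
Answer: $28040$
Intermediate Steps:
$X{\left(W \right)} = -7 + W^{2} + 9 W$ ($X{\left(W \right)} = \left(W^{2} + 9 W\right) - 7 = -7 + W^{2} + 9 W$)
$h{\left(g \right)} = -7 + g^{2} + 11 g$ ($h{\left(g \right)} = \left(g + g\right) + \left(-7 + g^{2} + 9 g\right) = 2 g + \left(-7 + g^{2} + 9 g\right) = -7 + g^{2} + 11 g$)
$C = 10785$ ($C = -4166 + 14951 = 10785$)
$h{\left(-137 \right)} + C = \left(-7 + \left(-137\right)^{2} + 11 \left(-137\right)\right) + 10785 = \left(-7 + 18769 - 1507\right) + 10785 = 17255 + 10785 = 28040$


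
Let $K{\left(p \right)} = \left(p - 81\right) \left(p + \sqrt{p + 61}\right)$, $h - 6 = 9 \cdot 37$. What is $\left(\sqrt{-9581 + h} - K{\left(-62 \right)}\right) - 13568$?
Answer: $-22434 + 143 i + i \sqrt{9242} \approx -22434.0 + 239.14 i$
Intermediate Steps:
$h = 339$ ($h = 6 + 9 \cdot 37 = 6 + 333 = 339$)
$K{\left(p \right)} = \left(-81 + p\right) \left(p + \sqrt{61 + p}\right)$
$\left(\sqrt{-9581 + h} - K{\left(-62 \right)}\right) - 13568 = \left(\sqrt{-9581 + 339} - \left(\left(-62\right)^{2} - -5022 - 81 \sqrt{61 - 62} - 62 \sqrt{61 - 62}\right)\right) - 13568 = \left(\sqrt{-9242} - \left(3844 + 5022 - 81 \sqrt{-1} - 62 \sqrt{-1}\right)\right) - 13568 = \left(i \sqrt{9242} - \left(3844 + 5022 - 81 i - 62 i\right)\right) - 13568 = \left(i \sqrt{9242} - \left(8866 - 143 i\right)\right) - 13568 = \left(-8866 + 143 i + i \sqrt{9242}\right) - 13568 = -22434 + 143 i + i \sqrt{9242}$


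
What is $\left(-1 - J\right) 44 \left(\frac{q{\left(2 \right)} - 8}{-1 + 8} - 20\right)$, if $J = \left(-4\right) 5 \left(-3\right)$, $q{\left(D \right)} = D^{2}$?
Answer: $\frac{386496}{7} \approx 55214.0$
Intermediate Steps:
$J = 60$ ($J = \left(-20\right) \left(-3\right) = 60$)
$\left(-1 - J\right) 44 \left(\frac{q{\left(2 \right)} - 8}{-1 + 8} - 20\right) = \left(-1 - 60\right) 44 \left(\frac{2^{2} - 8}{-1 + 8} - 20\right) = \left(-1 - 60\right) 44 \left(\frac{4 - 8}{7} - 20\right) = \left(-61\right) 44 \left(\left(-4\right) \frac{1}{7} - 20\right) = - 2684 \left(- \frac{4}{7} - 20\right) = \left(-2684\right) \left(- \frac{144}{7}\right) = \frac{386496}{7}$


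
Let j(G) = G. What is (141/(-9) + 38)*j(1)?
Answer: 67/3 ≈ 22.333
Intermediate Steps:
(141/(-9) + 38)*j(1) = (141/(-9) + 38)*1 = (141*(-⅑) + 38)*1 = (-47/3 + 38)*1 = (67/3)*1 = 67/3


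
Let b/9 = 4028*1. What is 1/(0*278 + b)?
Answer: 1/36252 ≈ 2.7585e-5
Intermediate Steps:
b = 36252 (b = 9*(4028*1) = 9*4028 = 36252)
1/(0*278 + b) = 1/(0*278 + 36252) = 1/(0 + 36252) = 1/36252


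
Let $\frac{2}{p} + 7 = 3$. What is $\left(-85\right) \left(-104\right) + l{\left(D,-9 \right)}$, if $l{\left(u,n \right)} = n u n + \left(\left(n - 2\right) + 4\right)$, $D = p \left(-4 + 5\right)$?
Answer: $\frac{17585}{2} \approx 8792.5$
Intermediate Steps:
$p = - \frac{1}{2}$ ($p = \frac{2}{-7 + 3} = \frac{2}{-4} = 2 \left(- \frac{1}{4}\right) = - \frac{1}{2} \approx -0.5$)
$D = - \frac{1}{2}$ ($D = - \frac{-4 + 5}{2} = \left(- \frac{1}{2}\right) 1 = - \frac{1}{2} \approx -0.5$)
$l{\left(u,n \right)} = 2 + n + u n^{2}$ ($l{\left(u,n \right)} = u n^{2} + \left(\left(-2 + n\right) + 4\right) = u n^{2} + \left(2 + n\right) = 2 + n + u n^{2}$)
$\left(-85\right) \left(-104\right) + l{\left(D,-9 \right)} = \left(-85\right) \left(-104\right) - \left(7 + \frac{81}{2}\right) = 8840 - \frac{95}{2} = \frac{17585}{2}$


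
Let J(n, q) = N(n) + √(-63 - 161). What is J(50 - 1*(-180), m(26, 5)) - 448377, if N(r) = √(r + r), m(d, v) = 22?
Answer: -448377 + 2*√115 + 4*I*√14 ≈ -4.4836e+5 + 14.967*I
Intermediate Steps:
N(r) = √2*√r (N(r) = √(2*r) = √2*√r)
J(n, q) = √2*√n + 4*I*√14 (J(n, q) = √2*√n + √(-63 - 161) = √2*√n + √(-224) = √2*√n + 4*I*√14)
J(50 - 1*(-180), m(26, 5)) - 448377 = (√2*√(50 - 1*(-180)) + 4*I*√14) - 448377 = (√2*√(50 + 180) + 4*I*√14) - 448377 = (√2*√230 + 4*I*√14) - 448377 = (2*√115 + 4*I*√14) - 448377 = -448377 + 2*√115 + 4*I*√14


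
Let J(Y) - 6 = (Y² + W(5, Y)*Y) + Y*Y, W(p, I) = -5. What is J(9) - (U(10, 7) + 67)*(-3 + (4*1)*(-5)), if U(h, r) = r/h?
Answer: 16801/10 ≈ 1680.1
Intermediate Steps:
J(Y) = 6 - 5*Y + 2*Y² (J(Y) = 6 + ((Y² - 5*Y) + Y*Y) = 6 + ((Y² - 5*Y) + Y²) = 6 + (-5*Y + 2*Y²) = 6 - 5*Y + 2*Y²)
J(9) - (U(10, 7) + 67)*(-3 + (4*1)*(-5)) = (6 - 5*9 + 2*9²) - (7/10 + 67)*(-3 + (4*1)*(-5)) = (6 - 45 + 2*81) - (7*(⅒) + 67)*(-3 + 4*(-5)) = (6 - 45 + 162) - (7/10 + 67)*(-3 - 20) = 123 - 677*(-23)/10 = 123 - 1*(-15571/10) = 123 + 15571/10 = 16801/10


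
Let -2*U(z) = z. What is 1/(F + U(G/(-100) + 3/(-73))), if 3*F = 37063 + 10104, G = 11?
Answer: 43800/688641509 ≈ 6.3604e-5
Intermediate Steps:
U(z) = -z/2
F = 47167/3 (F = (37063 + 10104)/3 = (1/3)*47167 = 47167/3 ≈ 15722.)
1/(F + U(G/(-100) + 3/(-73))) = 1/(47167/3 - (11/(-100) + 3/(-73))/2) = 1/(47167/3 - (11*(-1/100) + 3*(-1/73))/2) = 1/(47167/3 - (-11/100 - 3/73)/2) = 1/(47167/3 - 1/2*(-1103/7300)) = 1/(47167/3 + 1103/14600) = 1/(688641509/43800) = 43800/688641509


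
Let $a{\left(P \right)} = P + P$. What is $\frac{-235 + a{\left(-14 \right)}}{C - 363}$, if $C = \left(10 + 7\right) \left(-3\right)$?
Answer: $\frac{263}{414} \approx 0.63527$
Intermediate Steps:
$C = -51$ ($C = 17 \left(-3\right) = -51$)
$a{\left(P \right)} = 2 P$
$\frac{-235 + a{\left(-14 \right)}}{C - 363} = \frac{-235 + 2 \left(-14\right)}{-51 - 363} = \frac{-235 - 28}{-414} = \left(-263\right) \left(- \frac{1}{414}\right) = \frac{263}{414}$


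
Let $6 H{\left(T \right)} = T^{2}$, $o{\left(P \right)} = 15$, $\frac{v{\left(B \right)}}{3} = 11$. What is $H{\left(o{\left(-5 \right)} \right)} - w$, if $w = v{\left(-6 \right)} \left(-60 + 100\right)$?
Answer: $- \frac{2565}{2} \approx -1282.5$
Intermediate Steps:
$v{\left(B \right)} = 33$ ($v{\left(B \right)} = 3 \cdot 11 = 33$)
$H{\left(T \right)} = \frac{T^{2}}{6}$
$w = 1320$ ($w = 33 \left(-60 + 100\right) = 33 \cdot 40 = 1320$)
$H{\left(o{\left(-5 \right)} \right)} - w = \frac{15^{2}}{6} - 1320 = \frac{1}{6} \cdot 225 - 1320 = \frac{75}{2} - 1320 = - \frac{2565}{2}$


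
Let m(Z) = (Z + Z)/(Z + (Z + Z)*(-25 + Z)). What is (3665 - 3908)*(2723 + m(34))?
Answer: -12572577/19 ≈ -6.6172e+5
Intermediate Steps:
m(Z) = 2*Z/(Z + 2*Z*(-25 + Z)) (m(Z) = (2*Z)/(Z + (2*Z)*(-25 + Z)) = (2*Z)/(Z + 2*Z*(-25 + Z)) = 2*Z/(Z + 2*Z*(-25 + Z)))
(3665 - 3908)*(2723 + m(34)) = (3665 - 3908)*(2723 + 2/(-49 + 2*34)) = -243*(2723 + 2/(-49 + 68)) = -243*(2723 + 2/19) = -243*51739/19 = -12572577/19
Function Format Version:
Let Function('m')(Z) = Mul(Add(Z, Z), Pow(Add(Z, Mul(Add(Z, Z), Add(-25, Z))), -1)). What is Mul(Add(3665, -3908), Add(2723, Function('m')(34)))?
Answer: Rational(-12572577, 19) ≈ -6.6172e+5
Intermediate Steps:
Function('m')(Z) = Mul(2, Z, Pow(Add(Z, Mul(2, Z, Add(-25, Z))), -1)) (Function('m')(Z) = Mul(Mul(2, Z), Pow(Add(Z, Mul(Mul(2, Z), Add(-25, Z))), -1)) = Mul(Mul(2, Z), Pow(Add(Z, Mul(2, Z, Add(-25, Z))), -1)) = Mul(2, Z, Pow(Add(Z, Mul(2, Z, Add(-25, Z))), -1)))
Mul(Add(3665, -3908), Add(2723, Function('m')(34))) = Mul(Add(3665, -3908), Add(2723, Mul(2, Pow(Add(-49, Mul(2, 34)), -1)))) = Mul(-243, Add(2723, Mul(2, Pow(Add(-49, 68), -1)))) = Mul(-243, Add(2723, Mul(2, Pow(19, -1)))) = Mul(-243, Add(2723, Mul(2, Rational(1, 19)))) = Mul(-243, Add(2723, Rational(2, 19))) = Mul(-243, Rational(51739, 19)) = Rational(-12572577, 19)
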